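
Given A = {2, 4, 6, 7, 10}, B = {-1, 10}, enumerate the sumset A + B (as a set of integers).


A + B = {a + b : a ∈ A, b ∈ B}.
Enumerate all |A|·|B| = 5·2 = 10 pairs (a, b) and collect distinct sums.
a = 2: 2+-1=1, 2+10=12
a = 4: 4+-1=3, 4+10=14
a = 6: 6+-1=5, 6+10=16
a = 7: 7+-1=6, 7+10=17
a = 10: 10+-1=9, 10+10=20
Collecting distinct sums: A + B = {1, 3, 5, 6, 9, 12, 14, 16, 17, 20}
|A + B| = 10

A + B = {1, 3, 5, 6, 9, 12, 14, 16, 17, 20}


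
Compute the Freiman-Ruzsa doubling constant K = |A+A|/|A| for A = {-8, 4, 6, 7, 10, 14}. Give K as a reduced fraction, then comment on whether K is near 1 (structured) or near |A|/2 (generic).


|A| = 6.
Compute A + A by enumerating all 36 pairs.
A + A = {-16, -4, -2, -1, 2, 6, 8, 10, 11, 12, 13, 14, 16, 17, 18, 20, 21, 24, 28}, so |A + A| = 19.
K = |A + A| / |A| = 19/6 (already in lowest terms) ≈ 3.1667.
Reference: AP of size 6 gives K = 11/6 ≈ 1.8333; a fully generic set of size 6 gives K ≈ 3.5000.

|A| = 6, |A + A| = 19, K = 19/6.


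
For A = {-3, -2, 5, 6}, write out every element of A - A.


A - A = {a - a' : a, a' ∈ A}.
Compute a - a' for each ordered pair (a, a'):
a = -3: -3--3=0, -3--2=-1, -3-5=-8, -3-6=-9
a = -2: -2--3=1, -2--2=0, -2-5=-7, -2-6=-8
a = 5: 5--3=8, 5--2=7, 5-5=0, 5-6=-1
a = 6: 6--3=9, 6--2=8, 6-5=1, 6-6=0
Collecting distinct values (and noting 0 appears from a-a):
A - A = {-9, -8, -7, -1, 0, 1, 7, 8, 9}
|A - A| = 9

A - A = {-9, -8, -7, -1, 0, 1, 7, 8, 9}


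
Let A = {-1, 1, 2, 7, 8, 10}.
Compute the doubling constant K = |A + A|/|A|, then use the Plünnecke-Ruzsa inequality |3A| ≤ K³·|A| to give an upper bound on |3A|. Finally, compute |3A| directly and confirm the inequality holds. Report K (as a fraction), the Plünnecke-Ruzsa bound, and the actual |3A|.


|A| = 6.
Step 1: Compute A + A by enumerating all 36 pairs.
A + A = {-2, 0, 1, 2, 3, 4, 6, 7, 8, 9, 10, 11, 12, 14, 15, 16, 17, 18, 20}, so |A + A| = 19.
Step 2: Doubling constant K = |A + A|/|A| = 19/6 = 19/6 ≈ 3.1667.
Step 3: Plünnecke-Ruzsa gives |3A| ≤ K³·|A| = (3.1667)³ · 6 ≈ 190.5278.
Step 4: Compute 3A = A + A + A directly by enumerating all triples (a,b,c) ∈ A³; |3A| = 32.
Step 5: Check 32 ≤ 190.5278? Yes ✓.

K = 19/6, Plünnecke-Ruzsa bound K³|A| ≈ 190.5278, |3A| = 32, inequality holds.


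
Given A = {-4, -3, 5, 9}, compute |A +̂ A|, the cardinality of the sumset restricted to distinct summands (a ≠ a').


Restricted sumset: A +̂ A = {a + a' : a ∈ A, a' ∈ A, a ≠ a'}.
Equivalently, take A + A and drop any sum 2a that is achievable ONLY as a + a for a ∈ A (i.e. sums representable only with equal summands).
Enumerate pairs (a, a') with a < a' (symmetric, so each unordered pair gives one sum; this covers all a ≠ a'):
  -4 + -3 = -7
  -4 + 5 = 1
  -4 + 9 = 5
  -3 + 5 = 2
  -3 + 9 = 6
  5 + 9 = 14
Collected distinct sums: {-7, 1, 2, 5, 6, 14}
|A +̂ A| = 6
(Reference bound: |A +̂ A| ≥ 2|A| - 3 for |A| ≥ 2, with |A| = 4 giving ≥ 5.)

|A +̂ A| = 6


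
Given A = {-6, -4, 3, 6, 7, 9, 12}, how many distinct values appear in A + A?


A + A = {a + a' : a, a' ∈ A}; |A| = 7.
General bounds: 2|A| - 1 ≤ |A + A| ≤ |A|(|A|+1)/2, i.e. 13 ≤ |A + A| ≤ 28.
Lower bound 2|A|-1 is attained iff A is an arithmetic progression.
Enumerate sums a + a' for a ≤ a' (symmetric, so this suffices):
a = -6: -6+-6=-12, -6+-4=-10, -6+3=-3, -6+6=0, -6+7=1, -6+9=3, -6+12=6
a = -4: -4+-4=-8, -4+3=-1, -4+6=2, -4+7=3, -4+9=5, -4+12=8
a = 3: 3+3=6, 3+6=9, 3+7=10, 3+9=12, 3+12=15
a = 6: 6+6=12, 6+7=13, 6+9=15, 6+12=18
a = 7: 7+7=14, 7+9=16, 7+12=19
a = 9: 9+9=18, 9+12=21
a = 12: 12+12=24
Distinct sums: {-12, -10, -8, -3, -1, 0, 1, 2, 3, 5, 6, 8, 9, 10, 12, 13, 14, 15, 16, 18, 19, 21, 24}
|A + A| = 23

|A + A| = 23


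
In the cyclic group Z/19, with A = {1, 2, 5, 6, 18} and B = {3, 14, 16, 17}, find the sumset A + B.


Work in Z/19Z: reduce every sum a + b modulo 19.
Enumerate all 20 pairs:
a = 1: 1+3=4, 1+14=15, 1+16=17, 1+17=18
a = 2: 2+3=5, 2+14=16, 2+16=18, 2+17=0
a = 5: 5+3=8, 5+14=0, 5+16=2, 5+17=3
a = 6: 6+3=9, 6+14=1, 6+16=3, 6+17=4
a = 18: 18+3=2, 18+14=13, 18+16=15, 18+17=16
Distinct residues collected: {0, 1, 2, 3, 4, 5, 8, 9, 13, 15, 16, 17, 18}
|A + B| = 13 (out of 19 total residues).

A + B = {0, 1, 2, 3, 4, 5, 8, 9, 13, 15, 16, 17, 18}


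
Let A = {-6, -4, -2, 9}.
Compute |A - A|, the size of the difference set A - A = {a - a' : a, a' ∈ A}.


A - A = {a - a' : a, a' ∈ A}; |A| = 4.
Bounds: 2|A|-1 ≤ |A - A| ≤ |A|² - |A| + 1, i.e. 7 ≤ |A - A| ≤ 13.
Note: 0 ∈ A - A always (from a - a). The set is symmetric: if d ∈ A - A then -d ∈ A - A.
Enumerate nonzero differences d = a - a' with a > a' (then include -d):
Positive differences: {2, 4, 11, 13, 15}
Full difference set: {0} ∪ (positive diffs) ∪ (negative diffs).
|A - A| = 1 + 2·5 = 11 (matches direct enumeration: 11).

|A - A| = 11


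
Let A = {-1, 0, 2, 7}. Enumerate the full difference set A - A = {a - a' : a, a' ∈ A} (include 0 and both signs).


A - A = {a - a' : a, a' ∈ A}.
Compute a - a' for each ordered pair (a, a'):
a = -1: -1--1=0, -1-0=-1, -1-2=-3, -1-7=-8
a = 0: 0--1=1, 0-0=0, 0-2=-2, 0-7=-7
a = 2: 2--1=3, 2-0=2, 2-2=0, 2-7=-5
a = 7: 7--1=8, 7-0=7, 7-2=5, 7-7=0
Collecting distinct values (and noting 0 appears from a-a):
A - A = {-8, -7, -5, -3, -2, -1, 0, 1, 2, 3, 5, 7, 8}
|A - A| = 13

A - A = {-8, -7, -5, -3, -2, -1, 0, 1, 2, 3, 5, 7, 8}


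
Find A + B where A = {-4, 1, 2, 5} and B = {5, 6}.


A + B = {a + b : a ∈ A, b ∈ B}.
Enumerate all |A|·|B| = 4·2 = 8 pairs (a, b) and collect distinct sums.
a = -4: -4+5=1, -4+6=2
a = 1: 1+5=6, 1+6=7
a = 2: 2+5=7, 2+6=8
a = 5: 5+5=10, 5+6=11
Collecting distinct sums: A + B = {1, 2, 6, 7, 8, 10, 11}
|A + B| = 7

A + B = {1, 2, 6, 7, 8, 10, 11}


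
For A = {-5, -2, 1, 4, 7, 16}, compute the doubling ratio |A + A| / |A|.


|A| = 6.
Compute A + A by enumerating all 36 pairs.
A + A = {-10, -7, -4, -1, 2, 5, 8, 11, 14, 17, 20, 23, 32}, so |A + A| = 13.
K = |A + A| / |A| = 13/6 (already in lowest terms) ≈ 2.1667.
Reference: AP of size 6 gives K = 11/6 ≈ 1.8333; a fully generic set of size 6 gives K ≈ 3.5000.

|A| = 6, |A + A| = 13, K = 13/6.


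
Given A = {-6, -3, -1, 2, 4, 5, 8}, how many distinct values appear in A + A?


A + A = {a + a' : a, a' ∈ A}; |A| = 7.
General bounds: 2|A| - 1 ≤ |A + A| ≤ |A|(|A|+1)/2, i.e. 13 ≤ |A + A| ≤ 28.
Lower bound 2|A|-1 is attained iff A is an arithmetic progression.
Enumerate sums a + a' for a ≤ a' (symmetric, so this suffices):
a = -6: -6+-6=-12, -6+-3=-9, -6+-1=-7, -6+2=-4, -6+4=-2, -6+5=-1, -6+8=2
a = -3: -3+-3=-6, -3+-1=-4, -3+2=-1, -3+4=1, -3+5=2, -3+8=5
a = -1: -1+-1=-2, -1+2=1, -1+4=3, -1+5=4, -1+8=7
a = 2: 2+2=4, 2+4=6, 2+5=7, 2+8=10
a = 4: 4+4=8, 4+5=9, 4+8=12
a = 5: 5+5=10, 5+8=13
a = 8: 8+8=16
Distinct sums: {-12, -9, -7, -6, -4, -2, -1, 1, 2, 3, 4, 5, 6, 7, 8, 9, 10, 12, 13, 16}
|A + A| = 20

|A + A| = 20


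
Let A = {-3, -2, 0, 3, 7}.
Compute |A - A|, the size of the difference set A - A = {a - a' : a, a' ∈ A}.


A - A = {a - a' : a, a' ∈ A}; |A| = 5.
Bounds: 2|A|-1 ≤ |A - A| ≤ |A|² - |A| + 1, i.e. 9 ≤ |A - A| ≤ 21.
Note: 0 ∈ A - A always (from a - a). The set is symmetric: if d ∈ A - A then -d ∈ A - A.
Enumerate nonzero differences d = a - a' with a > a' (then include -d):
Positive differences: {1, 2, 3, 4, 5, 6, 7, 9, 10}
Full difference set: {0} ∪ (positive diffs) ∪ (negative diffs).
|A - A| = 1 + 2·9 = 19 (matches direct enumeration: 19).

|A - A| = 19


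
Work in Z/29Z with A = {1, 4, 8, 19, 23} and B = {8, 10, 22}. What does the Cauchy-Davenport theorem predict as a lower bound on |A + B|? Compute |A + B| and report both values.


Cauchy-Davenport: |A + B| ≥ min(p, |A| + |B| - 1) for A, B nonempty in Z/pZ.
|A| = 5, |B| = 3, p = 29.
CD lower bound = min(29, 5 + 3 - 1) = min(29, 7) = 7.
Compute A + B mod 29 directly:
a = 1: 1+8=9, 1+10=11, 1+22=23
a = 4: 4+8=12, 4+10=14, 4+22=26
a = 8: 8+8=16, 8+10=18, 8+22=1
a = 19: 19+8=27, 19+10=0, 19+22=12
a = 23: 23+8=2, 23+10=4, 23+22=16
A + B = {0, 1, 2, 4, 9, 11, 12, 14, 16, 18, 23, 26, 27}, so |A + B| = 13.
Verify: 13 ≥ 7? Yes ✓.

CD lower bound = 7, actual |A + B| = 13.


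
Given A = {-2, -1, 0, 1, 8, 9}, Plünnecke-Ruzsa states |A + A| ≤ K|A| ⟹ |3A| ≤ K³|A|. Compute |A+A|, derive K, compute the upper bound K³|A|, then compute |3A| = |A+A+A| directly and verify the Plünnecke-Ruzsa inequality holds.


|A| = 6.
Step 1: Compute A + A by enumerating all 36 pairs.
A + A = {-4, -3, -2, -1, 0, 1, 2, 6, 7, 8, 9, 10, 16, 17, 18}, so |A + A| = 15.
Step 2: Doubling constant K = |A + A|/|A| = 15/6 = 15/6 ≈ 2.5000.
Step 3: Plünnecke-Ruzsa gives |3A| ≤ K³·|A| = (2.5000)³ · 6 ≈ 93.7500.
Step 4: Compute 3A = A + A + A directly by enumerating all triples (a,b,c) ∈ A³; |3A| = 28.
Step 5: Check 28 ≤ 93.7500? Yes ✓.

K = 15/6, Plünnecke-Ruzsa bound K³|A| ≈ 93.7500, |3A| = 28, inequality holds.


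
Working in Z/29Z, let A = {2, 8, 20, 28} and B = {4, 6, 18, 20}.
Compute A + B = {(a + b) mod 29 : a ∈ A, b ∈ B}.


Work in Z/29Z: reduce every sum a + b modulo 29.
Enumerate all 16 pairs:
a = 2: 2+4=6, 2+6=8, 2+18=20, 2+20=22
a = 8: 8+4=12, 8+6=14, 8+18=26, 8+20=28
a = 20: 20+4=24, 20+6=26, 20+18=9, 20+20=11
a = 28: 28+4=3, 28+6=5, 28+18=17, 28+20=19
Distinct residues collected: {3, 5, 6, 8, 9, 11, 12, 14, 17, 19, 20, 22, 24, 26, 28}
|A + B| = 15 (out of 29 total residues).

A + B = {3, 5, 6, 8, 9, 11, 12, 14, 17, 19, 20, 22, 24, 26, 28}


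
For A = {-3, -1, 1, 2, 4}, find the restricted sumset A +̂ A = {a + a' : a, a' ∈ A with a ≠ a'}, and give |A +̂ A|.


Restricted sumset: A +̂ A = {a + a' : a ∈ A, a' ∈ A, a ≠ a'}.
Equivalently, take A + A and drop any sum 2a that is achievable ONLY as a + a for a ∈ A (i.e. sums representable only with equal summands).
Enumerate pairs (a, a') with a < a' (symmetric, so each unordered pair gives one sum; this covers all a ≠ a'):
  -3 + -1 = -4
  -3 + 1 = -2
  -3 + 2 = -1
  -3 + 4 = 1
  -1 + 1 = 0
  -1 + 2 = 1
  -1 + 4 = 3
  1 + 2 = 3
  1 + 4 = 5
  2 + 4 = 6
Collected distinct sums: {-4, -2, -1, 0, 1, 3, 5, 6}
|A +̂ A| = 8
(Reference bound: |A +̂ A| ≥ 2|A| - 3 for |A| ≥ 2, with |A| = 5 giving ≥ 7.)

|A +̂ A| = 8


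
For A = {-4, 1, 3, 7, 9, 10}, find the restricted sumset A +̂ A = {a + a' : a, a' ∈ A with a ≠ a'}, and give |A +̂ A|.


Restricted sumset: A +̂ A = {a + a' : a ∈ A, a' ∈ A, a ≠ a'}.
Equivalently, take A + A and drop any sum 2a that is achievable ONLY as a + a for a ∈ A (i.e. sums representable only with equal summands).
Enumerate pairs (a, a') with a < a' (symmetric, so each unordered pair gives one sum; this covers all a ≠ a'):
  -4 + 1 = -3
  -4 + 3 = -1
  -4 + 7 = 3
  -4 + 9 = 5
  -4 + 10 = 6
  1 + 3 = 4
  1 + 7 = 8
  1 + 9 = 10
  1 + 10 = 11
  3 + 7 = 10
  3 + 9 = 12
  3 + 10 = 13
  7 + 9 = 16
  7 + 10 = 17
  9 + 10 = 19
Collected distinct sums: {-3, -1, 3, 4, 5, 6, 8, 10, 11, 12, 13, 16, 17, 19}
|A +̂ A| = 14
(Reference bound: |A +̂ A| ≥ 2|A| - 3 for |A| ≥ 2, with |A| = 6 giving ≥ 9.)

|A +̂ A| = 14


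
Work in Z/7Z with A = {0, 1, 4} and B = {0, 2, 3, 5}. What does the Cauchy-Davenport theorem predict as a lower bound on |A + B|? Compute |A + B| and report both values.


Cauchy-Davenport: |A + B| ≥ min(p, |A| + |B| - 1) for A, B nonempty in Z/pZ.
|A| = 3, |B| = 4, p = 7.
CD lower bound = min(7, 3 + 4 - 1) = min(7, 6) = 6.
Compute A + B mod 7 directly:
a = 0: 0+0=0, 0+2=2, 0+3=3, 0+5=5
a = 1: 1+0=1, 1+2=3, 1+3=4, 1+5=6
a = 4: 4+0=4, 4+2=6, 4+3=0, 4+5=2
A + B = {0, 1, 2, 3, 4, 5, 6}, so |A + B| = 7.
Verify: 7 ≥ 6? Yes ✓.

CD lower bound = 6, actual |A + B| = 7.


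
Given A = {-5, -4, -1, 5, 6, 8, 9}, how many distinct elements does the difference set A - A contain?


A - A = {a - a' : a, a' ∈ A}; |A| = 7.
Bounds: 2|A|-1 ≤ |A - A| ≤ |A|² - |A| + 1, i.e. 13 ≤ |A - A| ≤ 43.
Note: 0 ∈ A - A always (from a - a). The set is symmetric: if d ∈ A - A then -d ∈ A - A.
Enumerate nonzero differences d = a - a' with a > a' (then include -d):
Positive differences: {1, 2, 3, 4, 6, 7, 9, 10, 11, 12, 13, 14}
Full difference set: {0} ∪ (positive diffs) ∪ (negative diffs).
|A - A| = 1 + 2·12 = 25 (matches direct enumeration: 25).

|A - A| = 25


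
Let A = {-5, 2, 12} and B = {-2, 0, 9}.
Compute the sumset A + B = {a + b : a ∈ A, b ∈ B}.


A + B = {a + b : a ∈ A, b ∈ B}.
Enumerate all |A|·|B| = 3·3 = 9 pairs (a, b) and collect distinct sums.
a = -5: -5+-2=-7, -5+0=-5, -5+9=4
a = 2: 2+-2=0, 2+0=2, 2+9=11
a = 12: 12+-2=10, 12+0=12, 12+9=21
Collecting distinct sums: A + B = {-7, -5, 0, 2, 4, 10, 11, 12, 21}
|A + B| = 9

A + B = {-7, -5, 0, 2, 4, 10, 11, 12, 21}


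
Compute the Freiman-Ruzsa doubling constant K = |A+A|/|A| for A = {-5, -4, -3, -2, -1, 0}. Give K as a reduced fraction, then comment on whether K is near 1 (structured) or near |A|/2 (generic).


|A| = 6.
Compute A + A by enumerating all 36 pairs.
A + A = {-10, -9, -8, -7, -6, -5, -4, -3, -2, -1, 0}, so |A + A| = 11.
K = |A + A| / |A| = 11/6 (already in lowest terms) ≈ 1.8333.
Reference: AP of size 6 gives K = 11/6 ≈ 1.8333; a fully generic set of size 6 gives K ≈ 3.5000.

|A| = 6, |A + A| = 11, K = 11/6.


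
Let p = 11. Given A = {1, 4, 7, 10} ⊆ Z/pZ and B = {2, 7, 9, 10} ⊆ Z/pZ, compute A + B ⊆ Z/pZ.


Work in Z/11Z: reduce every sum a + b modulo 11.
Enumerate all 16 pairs:
a = 1: 1+2=3, 1+7=8, 1+9=10, 1+10=0
a = 4: 4+2=6, 4+7=0, 4+9=2, 4+10=3
a = 7: 7+2=9, 7+7=3, 7+9=5, 7+10=6
a = 10: 10+2=1, 10+7=6, 10+9=8, 10+10=9
Distinct residues collected: {0, 1, 2, 3, 5, 6, 8, 9, 10}
|A + B| = 9 (out of 11 total residues).

A + B = {0, 1, 2, 3, 5, 6, 8, 9, 10}


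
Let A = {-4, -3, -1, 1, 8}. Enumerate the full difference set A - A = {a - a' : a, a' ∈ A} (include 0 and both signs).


A - A = {a - a' : a, a' ∈ A}.
Compute a - a' for each ordered pair (a, a'):
a = -4: -4--4=0, -4--3=-1, -4--1=-3, -4-1=-5, -4-8=-12
a = -3: -3--4=1, -3--3=0, -3--1=-2, -3-1=-4, -3-8=-11
a = -1: -1--4=3, -1--3=2, -1--1=0, -1-1=-2, -1-8=-9
a = 1: 1--4=5, 1--3=4, 1--1=2, 1-1=0, 1-8=-7
a = 8: 8--4=12, 8--3=11, 8--1=9, 8-1=7, 8-8=0
Collecting distinct values (and noting 0 appears from a-a):
A - A = {-12, -11, -9, -7, -5, -4, -3, -2, -1, 0, 1, 2, 3, 4, 5, 7, 9, 11, 12}
|A - A| = 19

A - A = {-12, -11, -9, -7, -5, -4, -3, -2, -1, 0, 1, 2, 3, 4, 5, 7, 9, 11, 12}


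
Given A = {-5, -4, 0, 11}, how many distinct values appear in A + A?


A + A = {a + a' : a, a' ∈ A}; |A| = 4.
General bounds: 2|A| - 1 ≤ |A + A| ≤ |A|(|A|+1)/2, i.e. 7 ≤ |A + A| ≤ 10.
Lower bound 2|A|-1 is attained iff A is an arithmetic progression.
Enumerate sums a + a' for a ≤ a' (symmetric, so this suffices):
a = -5: -5+-5=-10, -5+-4=-9, -5+0=-5, -5+11=6
a = -4: -4+-4=-8, -4+0=-4, -4+11=7
a = 0: 0+0=0, 0+11=11
a = 11: 11+11=22
Distinct sums: {-10, -9, -8, -5, -4, 0, 6, 7, 11, 22}
|A + A| = 10

|A + A| = 10


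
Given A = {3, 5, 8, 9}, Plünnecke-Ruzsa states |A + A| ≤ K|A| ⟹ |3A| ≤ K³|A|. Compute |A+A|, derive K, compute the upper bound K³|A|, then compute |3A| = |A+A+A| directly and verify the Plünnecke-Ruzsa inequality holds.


|A| = 4.
Step 1: Compute A + A by enumerating all 16 pairs.
A + A = {6, 8, 10, 11, 12, 13, 14, 16, 17, 18}, so |A + A| = 10.
Step 2: Doubling constant K = |A + A|/|A| = 10/4 = 10/4 ≈ 2.5000.
Step 3: Plünnecke-Ruzsa gives |3A| ≤ K³·|A| = (2.5000)³ · 4 ≈ 62.5000.
Step 4: Compute 3A = A + A + A directly by enumerating all triples (a,b,c) ∈ A³; |3A| = 17.
Step 5: Check 17 ≤ 62.5000? Yes ✓.

K = 10/4, Plünnecke-Ruzsa bound K³|A| ≈ 62.5000, |3A| = 17, inequality holds.


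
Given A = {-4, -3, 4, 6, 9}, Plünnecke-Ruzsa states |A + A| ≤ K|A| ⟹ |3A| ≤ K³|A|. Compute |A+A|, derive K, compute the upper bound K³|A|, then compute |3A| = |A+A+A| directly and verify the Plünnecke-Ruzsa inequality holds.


|A| = 5.
Step 1: Compute A + A by enumerating all 25 pairs.
A + A = {-8, -7, -6, 0, 1, 2, 3, 5, 6, 8, 10, 12, 13, 15, 18}, so |A + A| = 15.
Step 2: Doubling constant K = |A + A|/|A| = 15/5 = 15/5 ≈ 3.0000.
Step 3: Plünnecke-Ruzsa gives |3A| ≤ K³·|A| = (3.0000)³ · 5 ≈ 135.0000.
Step 4: Compute 3A = A + A + A directly by enumerating all triples (a,b,c) ∈ A³; |3A| = 31.
Step 5: Check 31 ≤ 135.0000? Yes ✓.

K = 15/5, Plünnecke-Ruzsa bound K³|A| ≈ 135.0000, |3A| = 31, inequality holds.


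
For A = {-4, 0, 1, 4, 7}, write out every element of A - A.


A - A = {a - a' : a, a' ∈ A}.
Compute a - a' for each ordered pair (a, a'):
a = -4: -4--4=0, -4-0=-4, -4-1=-5, -4-4=-8, -4-7=-11
a = 0: 0--4=4, 0-0=0, 0-1=-1, 0-4=-4, 0-7=-7
a = 1: 1--4=5, 1-0=1, 1-1=0, 1-4=-3, 1-7=-6
a = 4: 4--4=8, 4-0=4, 4-1=3, 4-4=0, 4-7=-3
a = 7: 7--4=11, 7-0=7, 7-1=6, 7-4=3, 7-7=0
Collecting distinct values (and noting 0 appears from a-a):
A - A = {-11, -8, -7, -6, -5, -4, -3, -1, 0, 1, 3, 4, 5, 6, 7, 8, 11}
|A - A| = 17

A - A = {-11, -8, -7, -6, -5, -4, -3, -1, 0, 1, 3, 4, 5, 6, 7, 8, 11}


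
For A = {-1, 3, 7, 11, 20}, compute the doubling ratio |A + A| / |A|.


|A| = 5.
Compute A + A by enumerating all 25 pairs.
A + A = {-2, 2, 6, 10, 14, 18, 19, 22, 23, 27, 31, 40}, so |A + A| = 12.
K = |A + A| / |A| = 12/5 (already in lowest terms) ≈ 2.4000.
Reference: AP of size 5 gives K = 9/5 ≈ 1.8000; a fully generic set of size 5 gives K ≈ 3.0000.

|A| = 5, |A + A| = 12, K = 12/5.


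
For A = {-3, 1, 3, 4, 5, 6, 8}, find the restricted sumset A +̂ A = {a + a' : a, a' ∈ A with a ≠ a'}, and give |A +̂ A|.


Restricted sumset: A +̂ A = {a + a' : a ∈ A, a' ∈ A, a ≠ a'}.
Equivalently, take A + A and drop any sum 2a that is achievable ONLY as a + a for a ∈ A (i.e. sums representable only with equal summands).
Enumerate pairs (a, a') with a < a' (symmetric, so each unordered pair gives one sum; this covers all a ≠ a'):
  -3 + 1 = -2
  -3 + 3 = 0
  -3 + 4 = 1
  -3 + 5 = 2
  -3 + 6 = 3
  -3 + 8 = 5
  1 + 3 = 4
  1 + 4 = 5
  1 + 5 = 6
  1 + 6 = 7
  1 + 8 = 9
  3 + 4 = 7
  3 + 5 = 8
  3 + 6 = 9
  3 + 8 = 11
  4 + 5 = 9
  4 + 6 = 10
  4 + 8 = 12
  5 + 6 = 11
  5 + 8 = 13
  6 + 8 = 14
Collected distinct sums: {-2, 0, 1, 2, 3, 4, 5, 6, 7, 8, 9, 10, 11, 12, 13, 14}
|A +̂ A| = 16
(Reference bound: |A +̂ A| ≥ 2|A| - 3 for |A| ≥ 2, with |A| = 7 giving ≥ 11.)

|A +̂ A| = 16


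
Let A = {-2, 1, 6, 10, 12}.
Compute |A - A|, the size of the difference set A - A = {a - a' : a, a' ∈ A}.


A - A = {a - a' : a, a' ∈ A}; |A| = 5.
Bounds: 2|A|-1 ≤ |A - A| ≤ |A|² - |A| + 1, i.e. 9 ≤ |A - A| ≤ 21.
Note: 0 ∈ A - A always (from a - a). The set is symmetric: if d ∈ A - A then -d ∈ A - A.
Enumerate nonzero differences d = a - a' with a > a' (then include -d):
Positive differences: {2, 3, 4, 5, 6, 8, 9, 11, 12, 14}
Full difference set: {0} ∪ (positive diffs) ∪ (negative diffs).
|A - A| = 1 + 2·10 = 21 (matches direct enumeration: 21).

|A - A| = 21


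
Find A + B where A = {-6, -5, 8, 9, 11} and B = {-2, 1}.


A + B = {a + b : a ∈ A, b ∈ B}.
Enumerate all |A|·|B| = 5·2 = 10 pairs (a, b) and collect distinct sums.
a = -6: -6+-2=-8, -6+1=-5
a = -5: -5+-2=-7, -5+1=-4
a = 8: 8+-2=6, 8+1=9
a = 9: 9+-2=7, 9+1=10
a = 11: 11+-2=9, 11+1=12
Collecting distinct sums: A + B = {-8, -7, -5, -4, 6, 7, 9, 10, 12}
|A + B| = 9

A + B = {-8, -7, -5, -4, 6, 7, 9, 10, 12}


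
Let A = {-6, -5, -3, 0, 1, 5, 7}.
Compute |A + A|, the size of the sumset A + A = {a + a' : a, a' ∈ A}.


A + A = {a + a' : a, a' ∈ A}; |A| = 7.
General bounds: 2|A| - 1 ≤ |A + A| ≤ |A|(|A|+1)/2, i.e. 13 ≤ |A + A| ≤ 28.
Lower bound 2|A|-1 is attained iff A is an arithmetic progression.
Enumerate sums a + a' for a ≤ a' (symmetric, so this suffices):
a = -6: -6+-6=-12, -6+-5=-11, -6+-3=-9, -6+0=-6, -6+1=-5, -6+5=-1, -6+7=1
a = -5: -5+-5=-10, -5+-3=-8, -5+0=-5, -5+1=-4, -5+5=0, -5+7=2
a = -3: -3+-3=-6, -3+0=-3, -3+1=-2, -3+5=2, -3+7=4
a = 0: 0+0=0, 0+1=1, 0+5=5, 0+7=7
a = 1: 1+1=2, 1+5=6, 1+7=8
a = 5: 5+5=10, 5+7=12
a = 7: 7+7=14
Distinct sums: {-12, -11, -10, -9, -8, -6, -5, -4, -3, -2, -1, 0, 1, 2, 4, 5, 6, 7, 8, 10, 12, 14}
|A + A| = 22

|A + A| = 22


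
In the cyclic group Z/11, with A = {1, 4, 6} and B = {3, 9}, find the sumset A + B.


Work in Z/11Z: reduce every sum a + b modulo 11.
Enumerate all 6 pairs:
a = 1: 1+3=4, 1+9=10
a = 4: 4+3=7, 4+9=2
a = 6: 6+3=9, 6+9=4
Distinct residues collected: {2, 4, 7, 9, 10}
|A + B| = 5 (out of 11 total residues).

A + B = {2, 4, 7, 9, 10}


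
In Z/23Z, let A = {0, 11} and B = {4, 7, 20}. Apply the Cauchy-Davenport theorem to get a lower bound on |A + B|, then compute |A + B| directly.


Cauchy-Davenport: |A + B| ≥ min(p, |A| + |B| - 1) for A, B nonempty in Z/pZ.
|A| = 2, |B| = 3, p = 23.
CD lower bound = min(23, 2 + 3 - 1) = min(23, 4) = 4.
Compute A + B mod 23 directly:
a = 0: 0+4=4, 0+7=7, 0+20=20
a = 11: 11+4=15, 11+7=18, 11+20=8
A + B = {4, 7, 8, 15, 18, 20}, so |A + B| = 6.
Verify: 6 ≥ 4? Yes ✓.

CD lower bound = 4, actual |A + B| = 6.


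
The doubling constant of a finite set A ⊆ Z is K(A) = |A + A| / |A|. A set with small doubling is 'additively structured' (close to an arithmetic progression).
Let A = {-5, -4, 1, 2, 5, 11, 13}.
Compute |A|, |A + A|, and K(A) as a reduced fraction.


|A| = 7.
Compute A + A by enumerating all 49 pairs.
A + A = {-10, -9, -8, -4, -3, -2, 0, 1, 2, 3, 4, 6, 7, 8, 9, 10, 12, 13, 14, 15, 16, 18, 22, 24, 26}, so |A + A| = 25.
K = |A + A| / |A| = 25/7 (already in lowest terms) ≈ 3.5714.
Reference: AP of size 7 gives K = 13/7 ≈ 1.8571; a fully generic set of size 7 gives K ≈ 4.0000.

|A| = 7, |A + A| = 25, K = 25/7.


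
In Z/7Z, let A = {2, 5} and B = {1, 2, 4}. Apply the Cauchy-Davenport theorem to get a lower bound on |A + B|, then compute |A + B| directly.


Cauchy-Davenport: |A + B| ≥ min(p, |A| + |B| - 1) for A, B nonempty in Z/pZ.
|A| = 2, |B| = 3, p = 7.
CD lower bound = min(7, 2 + 3 - 1) = min(7, 4) = 4.
Compute A + B mod 7 directly:
a = 2: 2+1=3, 2+2=4, 2+4=6
a = 5: 5+1=6, 5+2=0, 5+4=2
A + B = {0, 2, 3, 4, 6}, so |A + B| = 5.
Verify: 5 ≥ 4? Yes ✓.

CD lower bound = 4, actual |A + B| = 5.


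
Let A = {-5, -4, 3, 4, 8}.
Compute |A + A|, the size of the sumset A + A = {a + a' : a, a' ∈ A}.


A + A = {a + a' : a, a' ∈ A}; |A| = 5.
General bounds: 2|A| - 1 ≤ |A + A| ≤ |A|(|A|+1)/2, i.e. 9 ≤ |A + A| ≤ 15.
Lower bound 2|A|-1 is attained iff A is an arithmetic progression.
Enumerate sums a + a' for a ≤ a' (symmetric, so this suffices):
a = -5: -5+-5=-10, -5+-4=-9, -5+3=-2, -5+4=-1, -5+8=3
a = -4: -4+-4=-8, -4+3=-1, -4+4=0, -4+8=4
a = 3: 3+3=6, 3+4=7, 3+8=11
a = 4: 4+4=8, 4+8=12
a = 8: 8+8=16
Distinct sums: {-10, -9, -8, -2, -1, 0, 3, 4, 6, 7, 8, 11, 12, 16}
|A + A| = 14

|A + A| = 14


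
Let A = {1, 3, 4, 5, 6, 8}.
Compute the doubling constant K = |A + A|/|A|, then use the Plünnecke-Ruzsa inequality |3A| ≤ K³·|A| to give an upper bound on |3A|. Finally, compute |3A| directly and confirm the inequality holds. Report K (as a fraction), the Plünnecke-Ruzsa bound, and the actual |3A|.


|A| = 6.
Step 1: Compute A + A by enumerating all 36 pairs.
A + A = {2, 4, 5, 6, 7, 8, 9, 10, 11, 12, 13, 14, 16}, so |A + A| = 13.
Step 2: Doubling constant K = |A + A|/|A| = 13/6 = 13/6 ≈ 2.1667.
Step 3: Plünnecke-Ruzsa gives |3A| ≤ K³·|A| = (2.1667)³ · 6 ≈ 61.0278.
Step 4: Compute 3A = A + A + A directly by enumerating all triples (a,b,c) ∈ A³; |3A| = 20.
Step 5: Check 20 ≤ 61.0278? Yes ✓.

K = 13/6, Plünnecke-Ruzsa bound K³|A| ≈ 61.0278, |3A| = 20, inequality holds.


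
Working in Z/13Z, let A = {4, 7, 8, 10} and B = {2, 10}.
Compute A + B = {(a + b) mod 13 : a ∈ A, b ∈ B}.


Work in Z/13Z: reduce every sum a + b modulo 13.
Enumerate all 8 pairs:
a = 4: 4+2=6, 4+10=1
a = 7: 7+2=9, 7+10=4
a = 8: 8+2=10, 8+10=5
a = 10: 10+2=12, 10+10=7
Distinct residues collected: {1, 4, 5, 6, 7, 9, 10, 12}
|A + B| = 8 (out of 13 total residues).

A + B = {1, 4, 5, 6, 7, 9, 10, 12}


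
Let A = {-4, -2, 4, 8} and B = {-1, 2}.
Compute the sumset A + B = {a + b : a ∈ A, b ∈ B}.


A + B = {a + b : a ∈ A, b ∈ B}.
Enumerate all |A|·|B| = 4·2 = 8 pairs (a, b) and collect distinct sums.
a = -4: -4+-1=-5, -4+2=-2
a = -2: -2+-1=-3, -2+2=0
a = 4: 4+-1=3, 4+2=6
a = 8: 8+-1=7, 8+2=10
Collecting distinct sums: A + B = {-5, -3, -2, 0, 3, 6, 7, 10}
|A + B| = 8

A + B = {-5, -3, -2, 0, 3, 6, 7, 10}


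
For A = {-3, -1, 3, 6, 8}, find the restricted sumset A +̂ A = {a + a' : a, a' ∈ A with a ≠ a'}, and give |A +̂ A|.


Restricted sumset: A +̂ A = {a + a' : a ∈ A, a' ∈ A, a ≠ a'}.
Equivalently, take A + A and drop any sum 2a that is achievable ONLY as a + a for a ∈ A (i.e. sums representable only with equal summands).
Enumerate pairs (a, a') with a < a' (symmetric, so each unordered pair gives one sum; this covers all a ≠ a'):
  -3 + -1 = -4
  -3 + 3 = 0
  -3 + 6 = 3
  -3 + 8 = 5
  -1 + 3 = 2
  -1 + 6 = 5
  -1 + 8 = 7
  3 + 6 = 9
  3 + 8 = 11
  6 + 8 = 14
Collected distinct sums: {-4, 0, 2, 3, 5, 7, 9, 11, 14}
|A +̂ A| = 9
(Reference bound: |A +̂ A| ≥ 2|A| - 3 for |A| ≥ 2, with |A| = 5 giving ≥ 7.)

|A +̂ A| = 9


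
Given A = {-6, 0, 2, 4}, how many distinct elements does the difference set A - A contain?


A - A = {a - a' : a, a' ∈ A}; |A| = 4.
Bounds: 2|A|-1 ≤ |A - A| ≤ |A|² - |A| + 1, i.e. 7 ≤ |A - A| ≤ 13.
Note: 0 ∈ A - A always (from a - a). The set is symmetric: if d ∈ A - A then -d ∈ A - A.
Enumerate nonzero differences d = a - a' with a > a' (then include -d):
Positive differences: {2, 4, 6, 8, 10}
Full difference set: {0} ∪ (positive diffs) ∪ (negative diffs).
|A - A| = 1 + 2·5 = 11 (matches direct enumeration: 11).

|A - A| = 11


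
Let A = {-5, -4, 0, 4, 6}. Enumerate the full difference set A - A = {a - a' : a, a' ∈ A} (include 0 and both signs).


A - A = {a - a' : a, a' ∈ A}.
Compute a - a' for each ordered pair (a, a'):
a = -5: -5--5=0, -5--4=-1, -5-0=-5, -5-4=-9, -5-6=-11
a = -4: -4--5=1, -4--4=0, -4-0=-4, -4-4=-8, -4-6=-10
a = 0: 0--5=5, 0--4=4, 0-0=0, 0-4=-4, 0-6=-6
a = 4: 4--5=9, 4--4=8, 4-0=4, 4-4=0, 4-6=-2
a = 6: 6--5=11, 6--4=10, 6-0=6, 6-4=2, 6-6=0
Collecting distinct values (and noting 0 appears from a-a):
A - A = {-11, -10, -9, -8, -6, -5, -4, -2, -1, 0, 1, 2, 4, 5, 6, 8, 9, 10, 11}
|A - A| = 19

A - A = {-11, -10, -9, -8, -6, -5, -4, -2, -1, 0, 1, 2, 4, 5, 6, 8, 9, 10, 11}


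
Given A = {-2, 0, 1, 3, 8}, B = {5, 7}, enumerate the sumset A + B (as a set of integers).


A + B = {a + b : a ∈ A, b ∈ B}.
Enumerate all |A|·|B| = 5·2 = 10 pairs (a, b) and collect distinct sums.
a = -2: -2+5=3, -2+7=5
a = 0: 0+5=5, 0+7=7
a = 1: 1+5=6, 1+7=8
a = 3: 3+5=8, 3+7=10
a = 8: 8+5=13, 8+7=15
Collecting distinct sums: A + B = {3, 5, 6, 7, 8, 10, 13, 15}
|A + B| = 8

A + B = {3, 5, 6, 7, 8, 10, 13, 15}


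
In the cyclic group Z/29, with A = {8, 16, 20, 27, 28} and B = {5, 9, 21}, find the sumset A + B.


Work in Z/29Z: reduce every sum a + b modulo 29.
Enumerate all 15 pairs:
a = 8: 8+5=13, 8+9=17, 8+21=0
a = 16: 16+5=21, 16+9=25, 16+21=8
a = 20: 20+5=25, 20+9=0, 20+21=12
a = 27: 27+5=3, 27+9=7, 27+21=19
a = 28: 28+5=4, 28+9=8, 28+21=20
Distinct residues collected: {0, 3, 4, 7, 8, 12, 13, 17, 19, 20, 21, 25}
|A + B| = 12 (out of 29 total residues).

A + B = {0, 3, 4, 7, 8, 12, 13, 17, 19, 20, 21, 25}


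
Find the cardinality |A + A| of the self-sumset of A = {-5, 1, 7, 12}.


A + A = {a + a' : a, a' ∈ A}; |A| = 4.
General bounds: 2|A| - 1 ≤ |A + A| ≤ |A|(|A|+1)/2, i.e. 7 ≤ |A + A| ≤ 10.
Lower bound 2|A|-1 is attained iff A is an arithmetic progression.
Enumerate sums a + a' for a ≤ a' (symmetric, so this suffices):
a = -5: -5+-5=-10, -5+1=-4, -5+7=2, -5+12=7
a = 1: 1+1=2, 1+7=8, 1+12=13
a = 7: 7+7=14, 7+12=19
a = 12: 12+12=24
Distinct sums: {-10, -4, 2, 7, 8, 13, 14, 19, 24}
|A + A| = 9

|A + A| = 9


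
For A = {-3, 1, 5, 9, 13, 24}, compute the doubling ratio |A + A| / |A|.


|A| = 6.
Compute A + A by enumerating all 36 pairs.
A + A = {-6, -2, 2, 6, 10, 14, 18, 21, 22, 25, 26, 29, 33, 37, 48}, so |A + A| = 15.
K = |A + A| / |A| = 15/6 = 5/2 ≈ 2.5000.
Reference: AP of size 6 gives K = 11/6 ≈ 1.8333; a fully generic set of size 6 gives K ≈ 3.5000.

|A| = 6, |A + A| = 15, K = 15/6 = 5/2.


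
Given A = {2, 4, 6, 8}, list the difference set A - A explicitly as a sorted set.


A - A = {a - a' : a, a' ∈ A}.
Compute a - a' for each ordered pair (a, a'):
a = 2: 2-2=0, 2-4=-2, 2-6=-4, 2-8=-6
a = 4: 4-2=2, 4-4=0, 4-6=-2, 4-8=-4
a = 6: 6-2=4, 6-4=2, 6-6=0, 6-8=-2
a = 8: 8-2=6, 8-4=4, 8-6=2, 8-8=0
Collecting distinct values (and noting 0 appears from a-a):
A - A = {-6, -4, -2, 0, 2, 4, 6}
|A - A| = 7

A - A = {-6, -4, -2, 0, 2, 4, 6}


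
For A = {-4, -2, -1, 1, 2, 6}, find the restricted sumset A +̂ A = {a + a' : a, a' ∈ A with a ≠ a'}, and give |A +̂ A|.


Restricted sumset: A +̂ A = {a + a' : a ∈ A, a' ∈ A, a ≠ a'}.
Equivalently, take A + A and drop any sum 2a that is achievable ONLY as a + a for a ∈ A (i.e. sums representable only with equal summands).
Enumerate pairs (a, a') with a < a' (symmetric, so each unordered pair gives one sum; this covers all a ≠ a'):
  -4 + -2 = -6
  -4 + -1 = -5
  -4 + 1 = -3
  -4 + 2 = -2
  -4 + 6 = 2
  -2 + -1 = -3
  -2 + 1 = -1
  -2 + 2 = 0
  -2 + 6 = 4
  -1 + 1 = 0
  -1 + 2 = 1
  -1 + 6 = 5
  1 + 2 = 3
  1 + 6 = 7
  2 + 6 = 8
Collected distinct sums: {-6, -5, -3, -2, -1, 0, 1, 2, 3, 4, 5, 7, 8}
|A +̂ A| = 13
(Reference bound: |A +̂ A| ≥ 2|A| - 3 for |A| ≥ 2, with |A| = 6 giving ≥ 9.)

|A +̂ A| = 13


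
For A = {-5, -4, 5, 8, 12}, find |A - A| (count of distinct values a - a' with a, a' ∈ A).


A - A = {a - a' : a, a' ∈ A}; |A| = 5.
Bounds: 2|A|-1 ≤ |A - A| ≤ |A|² - |A| + 1, i.e. 9 ≤ |A - A| ≤ 21.
Note: 0 ∈ A - A always (from a - a). The set is symmetric: if d ∈ A - A then -d ∈ A - A.
Enumerate nonzero differences d = a - a' with a > a' (then include -d):
Positive differences: {1, 3, 4, 7, 9, 10, 12, 13, 16, 17}
Full difference set: {0} ∪ (positive diffs) ∪ (negative diffs).
|A - A| = 1 + 2·10 = 21 (matches direct enumeration: 21).

|A - A| = 21


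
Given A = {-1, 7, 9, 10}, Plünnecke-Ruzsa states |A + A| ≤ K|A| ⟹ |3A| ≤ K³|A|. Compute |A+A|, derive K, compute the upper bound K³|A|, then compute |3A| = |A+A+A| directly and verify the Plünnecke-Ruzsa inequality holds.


|A| = 4.
Step 1: Compute A + A by enumerating all 16 pairs.
A + A = {-2, 6, 8, 9, 14, 16, 17, 18, 19, 20}, so |A + A| = 10.
Step 2: Doubling constant K = |A + A|/|A| = 10/4 = 10/4 ≈ 2.5000.
Step 3: Plünnecke-Ruzsa gives |3A| ≤ K³·|A| = (2.5000)³ · 4 ≈ 62.5000.
Step 4: Compute 3A = A + A + A directly by enumerating all triples (a,b,c) ∈ A³; |3A| = 19.
Step 5: Check 19 ≤ 62.5000? Yes ✓.

K = 10/4, Plünnecke-Ruzsa bound K³|A| ≈ 62.5000, |3A| = 19, inequality holds.


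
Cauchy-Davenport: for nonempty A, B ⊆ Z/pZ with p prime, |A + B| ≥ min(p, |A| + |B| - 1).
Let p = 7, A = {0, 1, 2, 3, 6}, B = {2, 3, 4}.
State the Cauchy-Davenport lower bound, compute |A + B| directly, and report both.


Cauchy-Davenport: |A + B| ≥ min(p, |A| + |B| - 1) for A, B nonempty in Z/pZ.
|A| = 5, |B| = 3, p = 7.
CD lower bound = min(7, 5 + 3 - 1) = min(7, 7) = 7.
Compute A + B mod 7 directly:
a = 0: 0+2=2, 0+3=3, 0+4=4
a = 1: 1+2=3, 1+3=4, 1+4=5
a = 2: 2+2=4, 2+3=5, 2+4=6
a = 3: 3+2=5, 3+3=6, 3+4=0
a = 6: 6+2=1, 6+3=2, 6+4=3
A + B = {0, 1, 2, 3, 4, 5, 6}, so |A + B| = 7.
Verify: 7 ≥ 7? Yes ✓.

CD lower bound = 7, actual |A + B| = 7.


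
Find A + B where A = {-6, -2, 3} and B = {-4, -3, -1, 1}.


A + B = {a + b : a ∈ A, b ∈ B}.
Enumerate all |A|·|B| = 3·4 = 12 pairs (a, b) and collect distinct sums.
a = -6: -6+-4=-10, -6+-3=-9, -6+-1=-7, -6+1=-5
a = -2: -2+-4=-6, -2+-3=-5, -2+-1=-3, -2+1=-1
a = 3: 3+-4=-1, 3+-3=0, 3+-1=2, 3+1=4
Collecting distinct sums: A + B = {-10, -9, -7, -6, -5, -3, -1, 0, 2, 4}
|A + B| = 10

A + B = {-10, -9, -7, -6, -5, -3, -1, 0, 2, 4}


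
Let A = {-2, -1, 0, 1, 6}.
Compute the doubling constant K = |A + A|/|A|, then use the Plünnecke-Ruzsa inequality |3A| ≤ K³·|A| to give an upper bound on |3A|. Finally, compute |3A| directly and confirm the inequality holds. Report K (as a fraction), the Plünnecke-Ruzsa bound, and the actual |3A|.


|A| = 5.
Step 1: Compute A + A by enumerating all 25 pairs.
A + A = {-4, -3, -2, -1, 0, 1, 2, 4, 5, 6, 7, 12}, so |A + A| = 12.
Step 2: Doubling constant K = |A + A|/|A| = 12/5 = 12/5 ≈ 2.4000.
Step 3: Plünnecke-Ruzsa gives |3A| ≤ K³·|A| = (2.4000)³ · 5 ≈ 69.1200.
Step 4: Compute 3A = A + A + A directly by enumerating all triples (a,b,c) ∈ A³; |3A| = 20.
Step 5: Check 20 ≤ 69.1200? Yes ✓.

K = 12/5, Plünnecke-Ruzsa bound K³|A| ≈ 69.1200, |3A| = 20, inequality holds.


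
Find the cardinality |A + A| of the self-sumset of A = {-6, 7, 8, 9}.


A + A = {a + a' : a, a' ∈ A}; |A| = 4.
General bounds: 2|A| - 1 ≤ |A + A| ≤ |A|(|A|+1)/2, i.e. 7 ≤ |A + A| ≤ 10.
Lower bound 2|A|-1 is attained iff A is an arithmetic progression.
Enumerate sums a + a' for a ≤ a' (symmetric, so this suffices):
a = -6: -6+-6=-12, -6+7=1, -6+8=2, -6+9=3
a = 7: 7+7=14, 7+8=15, 7+9=16
a = 8: 8+8=16, 8+9=17
a = 9: 9+9=18
Distinct sums: {-12, 1, 2, 3, 14, 15, 16, 17, 18}
|A + A| = 9

|A + A| = 9


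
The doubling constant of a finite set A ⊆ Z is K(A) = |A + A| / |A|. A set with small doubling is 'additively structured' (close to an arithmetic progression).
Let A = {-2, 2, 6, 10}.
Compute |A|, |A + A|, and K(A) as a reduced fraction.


|A| = 4.
Compute A + A by enumerating all 16 pairs.
A + A = {-4, 0, 4, 8, 12, 16, 20}, so |A + A| = 7.
K = |A + A| / |A| = 7/4 (already in lowest terms) ≈ 1.7500.
Reference: AP of size 4 gives K = 7/4 ≈ 1.7500; a fully generic set of size 4 gives K ≈ 2.5000.

|A| = 4, |A + A| = 7, K = 7/4.


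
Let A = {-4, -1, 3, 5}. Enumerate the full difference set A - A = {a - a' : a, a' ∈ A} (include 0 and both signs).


A - A = {a - a' : a, a' ∈ A}.
Compute a - a' for each ordered pair (a, a'):
a = -4: -4--4=0, -4--1=-3, -4-3=-7, -4-5=-9
a = -1: -1--4=3, -1--1=0, -1-3=-4, -1-5=-6
a = 3: 3--4=7, 3--1=4, 3-3=0, 3-5=-2
a = 5: 5--4=9, 5--1=6, 5-3=2, 5-5=0
Collecting distinct values (and noting 0 appears from a-a):
A - A = {-9, -7, -6, -4, -3, -2, 0, 2, 3, 4, 6, 7, 9}
|A - A| = 13

A - A = {-9, -7, -6, -4, -3, -2, 0, 2, 3, 4, 6, 7, 9}


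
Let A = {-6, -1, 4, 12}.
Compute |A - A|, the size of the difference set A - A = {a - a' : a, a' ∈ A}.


A - A = {a - a' : a, a' ∈ A}; |A| = 4.
Bounds: 2|A|-1 ≤ |A - A| ≤ |A|² - |A| + 1, i.e. 7 ≤ |A - A| ≤ 13.
Note: 0 ∈ A - A always (from a - a). The set is symmetric: if d ∈ A - A then -d ∈ A - A.
Enumerate nonzero differences d = a - a' with a > a' (then include -d):
Positive differences: {5, 8, 10, 13, 18}
Full difference set: {0} ∪ (positive diffs) ∪ (negative diffs).
|A - A| = 1 + 2·5 = 11 (matches direct enumeration: 11).

|A - A| = 11


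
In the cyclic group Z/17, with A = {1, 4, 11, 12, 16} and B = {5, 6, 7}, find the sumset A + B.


Work in Z/17Z: reduce every sum a + b modulo 17.
Enumerate all 15 pairs:
a = 1: 1+5=6, 1+6=7, 1+7=8
a = 4: 4+5=9, 4+6=10, 4+7=11
a = 11: 11+5=16, 11+6=0, 11+7=1
a = 12: 12+5=0, 12+6=1, 12+7=2
a = 16: 16+5=4, 16+6=5, 16+7=6
Distinct residues collected: {0, 1, 2, 4, 5, 6, 7, 8, 9, 10, 11, 16}
|A + B| = 12 (out of 17 total residues).

A + B = {0, 1, 2, 4, 5, 6, 7, 8, 9, 10, 11, 16}


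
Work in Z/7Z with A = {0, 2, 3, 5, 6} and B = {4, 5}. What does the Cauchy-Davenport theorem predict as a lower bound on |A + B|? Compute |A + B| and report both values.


Cauchy-Davenport: |A + B| ≥ min(p, |A| + |B| - 1) for A, B nonempty in Z/pZ.
|A| = 5, |B| = 2, p = 7.
CD lower bound = min(7, 5 + 2 - 1) = min(7, 6) = 6.
Compute A + B mod 7 directly:
a = 0: 0+4=4, 0+5=5
a = 2: 2+4=6, 2+5=0
a = 3: 3+4=0, 3+5=1
a = 5: 5+4=2, 5+5=3
a = 6: 6+4=3, 6+5=4
A + B = {0, 1, 2, 3, 4, 5, 6}, so |A + B| = 7.
Verify: 7 ≥ 6? Yes ✓.

CD lower bound = 6, actual |A + B| = 7.


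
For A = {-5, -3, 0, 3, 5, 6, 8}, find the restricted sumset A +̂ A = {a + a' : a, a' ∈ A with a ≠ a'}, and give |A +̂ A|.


Restricted sumset: A +̂ A = {a + a' : a ∈ A, a' ∈ A, a ≠ a'}.
Equivalently, take A + A and drop any sum 2a that is achievable ONLY as a + a for a ∈ A (i.e. sums representable only with equal summands).
Enumerate pairs (a, a') with a < a' (symmetric, so each unordered pair gives one sum; this covers all a ≠ a'):
  -5 + -3 = -8
  -5 + 0 = -5
  -5 + 3 = -2
  -5 + 5 = 0
  -5 + 6 = 1
  -5 + 8 = 3
  -3 + 0 = -3
  -3 + 3 = 0
  -3 + 5 = 2
  -3 + 6 = 3
  -3 + 8 = 5
  0 + 3 = 3
  0 + 5 = 5
  0 + 6 = 6
  0 + 8 = 8
  3 + 5 = 8
  3 + 6 = 9
  3 + 8 = 11
  5 + 6 = 11
  5 + 8 = 13
  6 + 8 = 14
Collected distinct sums: {-8, -5, -3, -2, 0, 1, 2, 3, 5, 6, 8, 9, 11, 13, 14}
|A +̂ A| = 15
(Reference bound: |A +̂ A| ≥ 2|A| - 3 for |A| ≥ 2, with |A| = 7 giving ≥ 11.)

|A +̂ A| = 15


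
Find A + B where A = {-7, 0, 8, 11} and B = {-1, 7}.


A + B = {a + b : a ∈ A, b ∈ B}.
Enumerate all |A|·|B| = 4·2 = 8 pairs (a, b) and collect distinct sums.
a = -7: -7+-1=-8, -7+7=0
a = 0: 0+-1=-1, 0+7=7
a = 8: 8+-1=7, 8+7=15
a = 11: 11+-1=10, 11+7=18
Collecting distinct sums: A + B = {-8, -1, 0, 7, 10, 15, 18}
|A + B| = 7

A + B = {-8, -1, 0, 7, 10, 15, 18}


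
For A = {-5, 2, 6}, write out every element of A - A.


A - A = {a - a' : a, a' ∈ A}.
Compute a - a' for each ordered pair (a, a'):
a = -5: -5--5=0, -5-2=-7, -5-6=-11
a = 2: 2--5=7, 2-2=0, 2-6=-4
a = 6: 6--5=11, 6-2=4, 6-6=0
Collecting distinct values (and noting 0 appears from a-a):
A - A = {-11, -7, -4, 0, 4, 7, 11}
|A - A| = 7

A - A = {-11, -7, -4, 0, 4, 7, 11}


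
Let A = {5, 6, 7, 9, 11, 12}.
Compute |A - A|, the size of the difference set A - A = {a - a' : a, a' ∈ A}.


A - A = {a - a' : a, a' ∈ A}; |A| = 6.
Bounds: 2|A|-1 ≤ |A - A| ≤ |A|² - |A| + 1, i.e. 11 ≤ |A - A| ≤ 31.
Note: 0 ∈ A - A always (from a - a). The set is symmetric: if d ∈ A - A then -d ∈ A - A.
Enumerate nonzero differences d = a - a' with a > a' (then include -d):
Positive differences: {1, 2, 3, 4, 5, 6, 7}
Full difference set: {0} ∪ (positive diffs) ∪ (negative diffs).
|A - A| = 1 + 2·7 = 15 (matches direct enumeration: 15).

|A - A| = 15


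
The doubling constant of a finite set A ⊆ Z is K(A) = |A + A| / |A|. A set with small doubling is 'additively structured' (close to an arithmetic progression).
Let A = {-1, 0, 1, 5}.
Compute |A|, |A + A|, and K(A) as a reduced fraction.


|A| = 4.
Compute A + A by enumerating all 16 pairs.
A + A = {-2, -1, 0, 1, 2, 4, 5, 6, 10}, so |A + A| = 9.
K = |A + A| / |A| = 9/4 (already in lowest terms) ≈ 2.2500.
Reference: AP of size 4 gives K = 7/4 ≈ 1.7500; a fully generic set of size 4 gives K ≈ 2.5000.

|A| = 4, |A + A| = 9, K = 9/4.


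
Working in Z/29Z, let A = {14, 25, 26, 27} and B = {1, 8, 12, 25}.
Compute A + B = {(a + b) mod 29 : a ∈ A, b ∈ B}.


Work in Z/29Z: reduce every sum a + b modulo 29.
Enumerate all 16 pairs:
a = 14: 14+1=15, 14+8=22, 14+12=26, 14+25=10
a = 25: 25+1=26, 25+8=4, 25+12=8, 25+25=21
a = 26: 26+1=27, 26+8=5, 26+12=9, 26+25=22
a = 27: 27+1=28, 27+8=6, 27+12=10, 27+25=23
Distinct residues collected: {4, 5, 6, 8, 9, 10, 15, 21, 22, 23, 26, 27, 28}
|A + B| = 13 (out of 29 total residues).

A + B = {4, 5, 6, 8, 9, 10, 15, 21, 22, 23, 26, 27, 28}


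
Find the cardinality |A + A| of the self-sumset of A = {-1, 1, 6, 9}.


A + A = {a + a' : a, a' ∈ A}; |A| = 4.
General bounds: 2|A| - 1 ≤ |A + A| ≤ |A|(|A|+1)/2, i.e. 7 ≤ |A + A| ≤ 10.
Lower bound 2|A|-1 is attained iff A is an arithmetic progression.
Enumerate sums a + a' for a ≤ a' (symmetric, so this suffices):
a = -1: -1+-1=-2, -1+1=0, -1+6=5, -1+9=8
a = 1: 1+1=2, 1+6=7, 1+9=10
a = 6: 6+6=12, 6+9=15
a = 9: 9+9=18
Distinct sums: {-2, 0, 2, 5, 7, 8, 10, 12, 15, 18}
|A + A| = 10

|A + A| = 10


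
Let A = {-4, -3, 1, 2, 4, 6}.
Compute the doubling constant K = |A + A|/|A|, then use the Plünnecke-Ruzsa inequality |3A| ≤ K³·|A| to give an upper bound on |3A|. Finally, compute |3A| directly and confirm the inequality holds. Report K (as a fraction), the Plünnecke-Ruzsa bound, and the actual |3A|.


|A| = 6.
Step 1: Compute A + A by enumerating all 36 pairs.
A + A = {-8, -7, -6, -3, -2, -1, 0, 1, 2, 3, 4, 5, 6, 7, 8, 10, 12}, so |A + A| = 17.
Step 2: Doubling constant K = |A + A|/|A| = 17/6 = 17/6 ≈ 2.8333.
Step 3: Plünnecke-Ruzsa gives |3A| ≤ K³·|A| = (2.8333)³ · 6 ≈ 136.4722.
Step 4: Compute 3A = A + A + A directly by enumerating all triples (a,b,c) ∈ A³; |3A| = 28.
Step 5: Check 28 ≤ 136.4722? Yes ✓.

K = 17/6, Plünnecke-Ruzsa bound K³|A| ≈ 136.4722, |3A| = 28, inequality holds.
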